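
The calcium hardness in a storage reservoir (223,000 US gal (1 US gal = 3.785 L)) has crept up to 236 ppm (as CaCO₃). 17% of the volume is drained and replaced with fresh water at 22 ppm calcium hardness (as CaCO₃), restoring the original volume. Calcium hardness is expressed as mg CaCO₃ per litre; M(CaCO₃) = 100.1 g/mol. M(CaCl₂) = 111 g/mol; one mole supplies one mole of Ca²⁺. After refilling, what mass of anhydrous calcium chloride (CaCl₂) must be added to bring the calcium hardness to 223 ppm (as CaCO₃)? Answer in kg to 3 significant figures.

Volume: 223,000 US gal × 3.785 L/gal = 844,055 L.
After draining 17% and refilling: 236 × 0.83 + 22 × 0.17 = 199.62 ppm.
Deficit to target: 223 − 199.62 = 23.38 mg/L.
As CaCO₃: 23.38 mg/L × 844,055 L = 19,730 g; ÷ 100.1 = 197.1 mol Ca²⁺.
Mass: 197.1 × 111 = 21,880 g.

21.9 kg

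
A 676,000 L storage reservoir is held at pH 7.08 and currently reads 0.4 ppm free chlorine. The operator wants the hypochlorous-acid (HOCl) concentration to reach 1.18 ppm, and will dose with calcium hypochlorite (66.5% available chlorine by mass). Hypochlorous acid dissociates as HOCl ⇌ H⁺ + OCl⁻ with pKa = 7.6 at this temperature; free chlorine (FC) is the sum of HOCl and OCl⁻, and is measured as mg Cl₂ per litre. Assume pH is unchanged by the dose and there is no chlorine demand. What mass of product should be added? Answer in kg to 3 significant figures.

[OCl⁻]/[HOCl] = 10^(pH − pKa) = 10^(7.08 − 7.6) = 0.302; fraction as HOCl = 1/(1 + 0.302) = 0.7681.
Free chlorine required for 1.18 ppm HOCl: 1.18 / 0.7681 = 1.536 ppm.
FC to add: 1.536 − 0.4 = 1.136 mg/L as Cl₂.
Cl₂ equivalent: 1.136 mg/L × 676,000 L = 768.2 g.
Product at 66.5% available Cl: 768.2 / 0.665 = 1155 g.

1.16 kg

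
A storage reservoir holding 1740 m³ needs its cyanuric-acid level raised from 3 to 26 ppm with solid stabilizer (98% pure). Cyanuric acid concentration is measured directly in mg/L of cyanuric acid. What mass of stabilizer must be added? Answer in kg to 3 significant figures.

40.8 kg

Volume: 1740 m³ = 1,740,000 L.
CYA to add: (26 − 3) = 23 mg/L × 1,740,000 L = 40,020 g cyanuric acid.
At 98% purity: 40,020 / 0.98 = 40,840 g product.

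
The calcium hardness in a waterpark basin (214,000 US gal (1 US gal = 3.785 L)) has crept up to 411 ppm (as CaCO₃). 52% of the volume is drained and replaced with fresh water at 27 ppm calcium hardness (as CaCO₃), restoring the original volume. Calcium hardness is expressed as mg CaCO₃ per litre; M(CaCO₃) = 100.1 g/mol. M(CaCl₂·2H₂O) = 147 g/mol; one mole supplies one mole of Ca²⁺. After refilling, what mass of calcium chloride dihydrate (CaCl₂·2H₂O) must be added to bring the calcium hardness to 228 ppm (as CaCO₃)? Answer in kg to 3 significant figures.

Volume: 214,000 US gal × 3.785 L/gal = 809,990 L.
After draining 52% and refilling: 411 × 0.48 + 27 × 0.52 = 211.32 ppm.
Deficit to target: 228 − 211.32 = 16.68 mg/L.
As CaCO₃: 16.68 mg/L × 809,990 L = 13,510 g; ÷ 100.1 = 135 mol Ca²⁺.
Mass: 135 × 147 = 19,840 g.

19.8 kg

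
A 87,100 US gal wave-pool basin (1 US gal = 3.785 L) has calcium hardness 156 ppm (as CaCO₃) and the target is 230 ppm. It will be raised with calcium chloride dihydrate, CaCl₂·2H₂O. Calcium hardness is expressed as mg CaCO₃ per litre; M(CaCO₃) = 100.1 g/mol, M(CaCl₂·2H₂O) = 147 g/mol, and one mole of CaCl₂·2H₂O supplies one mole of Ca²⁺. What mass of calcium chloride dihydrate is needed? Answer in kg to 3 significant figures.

35.8 kg

Volume: 87,100 US gal × 3.785 L/gal = 329,674 L.
Hardness to add: (230 − 156) = 74 mg/L as CaCO₃ × 329,674 L = 24,400 g as CaCO₃.
Moles of Ca²⁺ (1 mol Ca²⁺ ≡ 1 mol CaCO₃): 24,400 / 100.1 g/mol = 243.7 mol.
Mass of CaCl₂·2H₂O: 243.7 × 147 = 35,830 g.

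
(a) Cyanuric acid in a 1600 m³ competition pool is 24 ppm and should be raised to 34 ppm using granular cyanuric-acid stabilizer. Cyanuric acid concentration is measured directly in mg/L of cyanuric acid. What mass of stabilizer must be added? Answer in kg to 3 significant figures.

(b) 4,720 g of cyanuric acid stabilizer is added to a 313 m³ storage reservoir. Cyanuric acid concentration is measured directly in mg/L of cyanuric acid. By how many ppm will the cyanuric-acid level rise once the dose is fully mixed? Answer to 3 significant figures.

(a) Volume: 1600 m³ = 1,600,000 L.
(a) CYA to add: (34 − 24) = 10 mg/L × 1,600,000 L = 16,000 g cyanuric acid.

(b) Volume: 313 m³ = 313,000 L.
(b) Rise: 4,720 g / 313,000 L × 1000 = 15.08 mg/L.

(a) 16.0 kg; (b) 15.1 ppm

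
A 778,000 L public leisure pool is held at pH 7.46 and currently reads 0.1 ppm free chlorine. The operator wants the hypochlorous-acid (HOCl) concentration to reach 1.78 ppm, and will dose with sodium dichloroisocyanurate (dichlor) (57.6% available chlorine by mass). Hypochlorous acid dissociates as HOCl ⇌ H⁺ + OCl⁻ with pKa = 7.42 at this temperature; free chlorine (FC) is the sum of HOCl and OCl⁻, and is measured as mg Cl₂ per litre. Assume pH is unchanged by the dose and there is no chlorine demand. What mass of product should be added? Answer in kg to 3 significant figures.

4.91 kg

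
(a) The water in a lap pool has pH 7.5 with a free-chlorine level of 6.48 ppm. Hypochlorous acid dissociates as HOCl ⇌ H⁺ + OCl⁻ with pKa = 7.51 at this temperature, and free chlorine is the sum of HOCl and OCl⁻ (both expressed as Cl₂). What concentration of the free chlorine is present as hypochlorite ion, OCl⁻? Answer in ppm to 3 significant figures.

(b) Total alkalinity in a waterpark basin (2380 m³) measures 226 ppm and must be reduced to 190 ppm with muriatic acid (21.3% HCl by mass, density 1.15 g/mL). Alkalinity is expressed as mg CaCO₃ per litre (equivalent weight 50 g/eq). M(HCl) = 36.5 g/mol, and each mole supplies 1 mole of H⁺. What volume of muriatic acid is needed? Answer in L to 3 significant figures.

(a) [OCl⁻]/[HOCl] = 10^(pH − pKa) = 10^(7.5 − 7.51) = 10^-0.01 = 0.9772.
(a) Fraction as HOCl = 1 / (1 + 0.9772) = 0.5058.
(a) OCl⁻ = (1 − 0.5058) × 6.48 ppm = 3.203 ppm.

(b) Volume: 2380 m³ = 2,380,000 L.
(b) Alkalinity to neutralize: (226 − 190) = 36 mg/L as CaCO₃ × 2,380,000 L = 85,680 g as CaCO₃.
(b) Equivalents of H⁺ required: 85,680 ÷ 50 g/eq = 1714 eq = 1714 mol HCl.
(b) Mass of HCl: 1714 × 36.5 = 62,550 g.
(b) Mass of 21.3% solution: 62,550 / 0.213 = 293,600 g.
(b) Volume: 293,600 g ÷ 1.15 g/mL = 255,300 mL.

(a) 3.20 ppm; (b) 255 L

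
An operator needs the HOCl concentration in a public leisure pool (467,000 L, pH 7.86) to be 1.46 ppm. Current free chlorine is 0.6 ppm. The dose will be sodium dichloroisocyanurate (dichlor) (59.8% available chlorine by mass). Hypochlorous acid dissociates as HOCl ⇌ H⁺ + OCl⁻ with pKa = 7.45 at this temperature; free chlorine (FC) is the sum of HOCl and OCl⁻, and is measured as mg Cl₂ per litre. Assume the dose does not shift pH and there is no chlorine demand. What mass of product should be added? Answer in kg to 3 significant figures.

3.60 kg

[OCl⁻]/[HOCl] = 10^(pH − pKa) = 10^(7.86 − 7.45) = 2.57; fraction as HOCl = 1/(1 + 2.57) = 0.2801.
Free chlorine required for 1.46 ppm HOCl: 1.46 / 0.2801 = 5.213 ppm.
FC to add: 5.213 − 0.6 = 4.613 mg/L as Cl₂.
Cl₂ equivalent: 4.613 mg/L × 467,000 L = 2154 g.
Product at 59.8% available Cl: 2154 / 0.598 = 3602 g.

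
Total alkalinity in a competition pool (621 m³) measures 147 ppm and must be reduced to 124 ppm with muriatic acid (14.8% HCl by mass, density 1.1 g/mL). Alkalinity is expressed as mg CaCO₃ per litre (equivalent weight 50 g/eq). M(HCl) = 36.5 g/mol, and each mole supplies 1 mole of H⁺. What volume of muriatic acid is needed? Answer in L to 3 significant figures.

64.0 L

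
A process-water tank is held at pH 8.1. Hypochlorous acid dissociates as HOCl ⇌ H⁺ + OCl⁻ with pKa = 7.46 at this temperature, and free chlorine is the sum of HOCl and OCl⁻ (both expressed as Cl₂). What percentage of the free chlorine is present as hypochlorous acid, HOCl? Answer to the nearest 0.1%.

[OCl⁻]/[HOCl] = 10^(pH − pKa) = 10^(8.1 − 7.46) = 10^0.64 = 4.365.
Fraction as HOCl = 1 / (1 + 4.365) = 0.1864.

18.6%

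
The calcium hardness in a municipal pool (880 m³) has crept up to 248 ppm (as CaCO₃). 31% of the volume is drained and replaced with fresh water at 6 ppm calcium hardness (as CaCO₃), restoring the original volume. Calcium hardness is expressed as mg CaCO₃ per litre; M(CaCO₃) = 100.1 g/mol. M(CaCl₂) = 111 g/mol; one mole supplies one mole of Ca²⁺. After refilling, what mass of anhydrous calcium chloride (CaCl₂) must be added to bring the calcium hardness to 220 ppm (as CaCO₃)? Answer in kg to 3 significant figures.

45.9 kg

Volume: 880 m³ = 880,000 L.
After draining 31% and refilling: 248 × 0.69 + 6 × 0.31 = 172.98 ppm.
Deficit to target: 220 − 172.98 = 47.02 mg/L.
As CaCO₃: 47.02 mg/L × 880,000 L = 41,380 g; ÷ 100.1 = 413.4 mol Ca²⁺.
Mass: 413.4 × 111 = 45,880 g.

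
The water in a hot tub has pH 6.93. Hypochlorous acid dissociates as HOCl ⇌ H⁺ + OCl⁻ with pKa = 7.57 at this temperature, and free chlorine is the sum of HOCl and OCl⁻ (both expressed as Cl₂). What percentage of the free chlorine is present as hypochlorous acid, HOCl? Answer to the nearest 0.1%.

[OCl⁻]/[HOCl] = 10^(pH − pKa) = 10^(6.93 − 7.57) = 10^-0.64 = 0.2291.
Fraction as HOCl = 1 / (1 + 0.2291) = 0.8136.

81.4%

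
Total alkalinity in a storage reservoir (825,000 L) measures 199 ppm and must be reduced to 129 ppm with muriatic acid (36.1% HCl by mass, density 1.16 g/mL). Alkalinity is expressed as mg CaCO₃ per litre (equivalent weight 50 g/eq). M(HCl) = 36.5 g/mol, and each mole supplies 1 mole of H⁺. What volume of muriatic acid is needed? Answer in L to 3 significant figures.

Alkalinity to neutralize: (199 − 129) = 70 mg/L as CaCO₃ × 825,000 L = 57,750 g as CaCO₃.
Equivalents of H⁺ required: 57,750 ÷ 50 g/eq = 1155 eq = 1155 mol HCl.
Mass of HCl: 1155 × 36.5 = 42,160 g.
Mass of 36.1% solution: 42,160 / 0.361 = 116,800 g.
Volume: 116,800 g ÷ 1.16 g/mL = 100,700 mL.

101 L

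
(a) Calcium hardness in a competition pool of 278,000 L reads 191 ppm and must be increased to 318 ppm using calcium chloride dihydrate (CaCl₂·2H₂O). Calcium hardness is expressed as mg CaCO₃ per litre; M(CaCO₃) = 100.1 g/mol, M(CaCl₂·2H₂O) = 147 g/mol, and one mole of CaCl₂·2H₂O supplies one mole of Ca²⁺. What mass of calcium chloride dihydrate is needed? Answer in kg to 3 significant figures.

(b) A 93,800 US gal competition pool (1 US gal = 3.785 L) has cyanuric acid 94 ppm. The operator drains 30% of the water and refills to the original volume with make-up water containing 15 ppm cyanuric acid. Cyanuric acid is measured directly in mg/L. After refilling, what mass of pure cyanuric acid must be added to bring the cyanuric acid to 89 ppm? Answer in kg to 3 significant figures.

(a) Hardness to add: (318 − 191) = 127 mg/L as CaCO₃ × 278,000 L = 35,310 g as CaCO₃.
(a) Moles of Ca²⁺ (1 mol Ca²⁺ ≡ 1 mol CaCO₃): 35,310 / 100.1 g/mol = 352.7 mol.
(a) Mass of CaCl₂·2H₂O: 352.7 × 147 = 51,850 g.

(b) Volume: 93,800 US gal × 3.785 L/gal = 355,033 L.
(b) After draining 30% and refilling: 94 × 0.70 + 15 × 0.30 = 70.3 ppm.
(b) Deficit to target: 89 − 70.3 = 18.7 mg/L.
(b) Mass: 18.7 mg/L × 355,033 L = 6639 g cyanuric acid.

(a) 51.8 kg; (b) 6.64 kg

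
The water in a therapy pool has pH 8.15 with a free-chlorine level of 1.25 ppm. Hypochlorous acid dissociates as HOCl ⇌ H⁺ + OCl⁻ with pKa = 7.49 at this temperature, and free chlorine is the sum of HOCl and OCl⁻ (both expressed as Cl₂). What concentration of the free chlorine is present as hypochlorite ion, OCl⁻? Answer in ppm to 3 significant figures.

1.03 ppm

[OCl⁻]/[HOCl] = 10^(pH − pKa) = 10^(8.15 − 7.49) = 10^0.66 = 4.571.
Fraction as HOCl = 1 / (1 + 4.571) = 0.1795.
OCl⁻ = (1 − 0.1795) × 1.25 ppm = 1.026 ppm.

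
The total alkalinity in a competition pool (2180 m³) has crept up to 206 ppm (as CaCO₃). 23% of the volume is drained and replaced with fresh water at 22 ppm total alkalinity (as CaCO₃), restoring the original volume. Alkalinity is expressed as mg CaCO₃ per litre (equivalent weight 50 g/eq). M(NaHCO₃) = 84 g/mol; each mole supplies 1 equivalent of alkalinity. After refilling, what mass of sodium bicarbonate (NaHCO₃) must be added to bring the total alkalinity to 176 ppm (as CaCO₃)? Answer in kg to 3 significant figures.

Volume: 2180 m³ = 2,180,000 L.
After draining 23% and refilling: 206 × 0.77 + 22 × 0.23 = 163.68 ppm.
Deficit to target: 176 − 163.68 = 12.32 mg/L.
As CaCO₃: 12.32 mg/L × 2,180,000 L = 26,860 g; ÷ 50 g/eq ÷ 1 = 537.2 mol NaHCO₃.
Mass: 537.2 × 84 = 45,120 g.

45.1 kg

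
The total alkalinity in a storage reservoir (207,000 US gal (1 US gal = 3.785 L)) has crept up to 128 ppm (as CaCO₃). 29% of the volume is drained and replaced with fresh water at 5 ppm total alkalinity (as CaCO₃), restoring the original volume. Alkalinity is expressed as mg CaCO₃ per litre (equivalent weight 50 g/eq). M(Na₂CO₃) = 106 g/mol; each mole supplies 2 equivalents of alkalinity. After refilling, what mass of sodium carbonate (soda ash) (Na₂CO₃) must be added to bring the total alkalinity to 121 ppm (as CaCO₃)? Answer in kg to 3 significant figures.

23.8 kg

Volume: 207,000 US gal × 3.785 L/gal = 783,495 L.
After draining 29% and refilling: 128 × 0.71 + 5 × 0.29 = 92.33 ppm.
Deficit to target: 121 − 92.33 = 28.67 mg/L.
As CaCO₃: 28.67 mg/L × 783,495 L = 22,460 g; ÷ 50 g/eq ÷ 2 = 224.6 mol Na₂CO₃.
Mass: 224.6 × 106 = 23,810 g.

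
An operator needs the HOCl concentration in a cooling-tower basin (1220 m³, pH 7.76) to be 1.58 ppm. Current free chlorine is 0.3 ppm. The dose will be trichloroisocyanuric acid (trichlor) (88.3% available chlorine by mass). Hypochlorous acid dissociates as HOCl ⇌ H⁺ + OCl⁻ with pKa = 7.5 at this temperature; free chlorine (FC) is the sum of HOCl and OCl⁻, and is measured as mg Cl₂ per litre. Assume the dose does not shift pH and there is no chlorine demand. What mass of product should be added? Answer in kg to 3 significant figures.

5.74 kg

Volume: 1220 m³ = 1,220,000 L.
[OCl⁻]/[HOCl] = 10^(pH − pKa) = 10^(7.76 − 7.5) = 1.82; fraction as HOCl = 1/(1 + 1.82) = 0.3546.
Free chlorine required for 1.58 ppm HOCl: 1.58 / 0.3546 = 4.455 ppm.
FC to add: 4.455 − 0.3 = 4.155 mg/L as Cl₂.
Cl₂ equivalent: 4.155 mg/L × 1,220,000 L = 5069 g.
Product at 88.3% available Cl: 5069 / 0.883 = 5741 g.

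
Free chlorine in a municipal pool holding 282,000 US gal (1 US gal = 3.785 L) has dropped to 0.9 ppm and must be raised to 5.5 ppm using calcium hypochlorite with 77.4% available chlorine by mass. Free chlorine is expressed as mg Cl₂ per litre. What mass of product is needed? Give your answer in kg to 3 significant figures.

6.34 kg

Volume: 282,000 US gal × 3.785 L/gal = 1,067,370 L.
Chlorine deficit: 5.5 − 0.9 = 4.6 ppm = 4.6 mg/L as Cl₂.
Cl₂ equivalent needed: 4.6 mg/L × 1,067,370 L = 4,910,000 mg = 4910 g.
Product at 77.4% available chlorine: 4910 / 0.774 = 6344 g.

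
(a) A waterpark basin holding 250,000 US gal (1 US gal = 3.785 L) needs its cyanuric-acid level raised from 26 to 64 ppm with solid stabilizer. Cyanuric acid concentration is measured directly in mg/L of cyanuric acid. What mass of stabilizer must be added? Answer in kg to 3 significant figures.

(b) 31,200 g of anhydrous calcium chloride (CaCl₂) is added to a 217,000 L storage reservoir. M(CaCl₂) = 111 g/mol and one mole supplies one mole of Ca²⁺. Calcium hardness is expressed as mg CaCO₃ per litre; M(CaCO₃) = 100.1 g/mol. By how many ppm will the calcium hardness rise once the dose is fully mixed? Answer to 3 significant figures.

(a) Volume: 250,000 US gal × 3.785 L/gal = 946,250 L.
(a) CYA to add: (64 − 26) = 38 mg/L × 946,250 L = 35,960 g cyanuric acid.

(b) Moles of Ca²⁺: 31,200 g ÷ 111 g/mol = 281.1 mol.
(b) As CaCO₃: 281.1 mol × 100.1 g/mol = 28,140 g.
(b) Rise: 28,140 g / 217,000 L × 1000 = 129.7 mg/L.

(a) 36.0 kg; (b) 130 ppm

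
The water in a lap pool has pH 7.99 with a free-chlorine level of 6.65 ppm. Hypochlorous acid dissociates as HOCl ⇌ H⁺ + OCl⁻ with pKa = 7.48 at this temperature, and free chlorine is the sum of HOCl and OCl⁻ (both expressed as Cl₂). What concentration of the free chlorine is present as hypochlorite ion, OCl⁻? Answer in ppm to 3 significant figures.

[OCl⁻]/[HOCl] = 10^(pH − pKa) = 10^(7.99 − 7.48) = 10^0.51 = 3.236.
Fraction as HOCl = 1 / (1 + 3.236) = 0.2361.
OCl⁻ = (1 − 0.2361) × 6.65 ppm = 5.08 ppm.

5.08 ppm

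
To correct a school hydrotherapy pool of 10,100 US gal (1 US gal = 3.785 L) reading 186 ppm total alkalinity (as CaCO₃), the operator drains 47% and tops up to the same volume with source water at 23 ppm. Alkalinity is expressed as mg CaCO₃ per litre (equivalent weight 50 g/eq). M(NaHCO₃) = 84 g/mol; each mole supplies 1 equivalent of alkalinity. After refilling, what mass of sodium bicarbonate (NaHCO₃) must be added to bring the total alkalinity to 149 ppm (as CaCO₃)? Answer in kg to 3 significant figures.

Volume: 10,100 US gal × 3.785 L/gal = 38,228 L.
After draining 47% and refilling: 186 × 0.53 + 23 × 0.47 = 109.39 ppm.
Deficit to target: 149 − 109.39 = 39.61 mg/L.
As CaCO₃: 39.61 mg/L × 38,228 L = 1514 g; ÷ 50 g/eq ÷ 1 = 30.28 mol NaHCO₃.
Mass: 30.28 × 84 = 2544 g.

2.54 kg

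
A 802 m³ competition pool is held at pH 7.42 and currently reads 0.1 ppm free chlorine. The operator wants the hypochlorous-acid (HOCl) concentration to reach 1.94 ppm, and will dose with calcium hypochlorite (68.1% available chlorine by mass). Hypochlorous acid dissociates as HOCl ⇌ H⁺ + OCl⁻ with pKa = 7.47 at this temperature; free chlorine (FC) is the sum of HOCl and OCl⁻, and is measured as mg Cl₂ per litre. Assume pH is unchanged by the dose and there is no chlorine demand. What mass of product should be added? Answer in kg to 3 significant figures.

4.20 kg

Volume: 802 m³ = 802,000 L.
[OCl⁻]/[HOCl] = 10^(pH − pKa) = 10^(7.42 − 7.47) = 0.8913; fraction as HOCl = 1/(1 + 0.8913) = 0.5288.
Free chlorine required for 1.94 ppm HOCl: 1.94 / 0.5288 = 3.669 ppm.
FC to add: 3.669 − 0.1 = 3.569 mg/L as Cl₂.
Cl₂ equivalent: 3.569 mg/L × 802,000 L = 2862 g.
Product at 68.1% available Cl: 2862 / 0.681 = 4203 g.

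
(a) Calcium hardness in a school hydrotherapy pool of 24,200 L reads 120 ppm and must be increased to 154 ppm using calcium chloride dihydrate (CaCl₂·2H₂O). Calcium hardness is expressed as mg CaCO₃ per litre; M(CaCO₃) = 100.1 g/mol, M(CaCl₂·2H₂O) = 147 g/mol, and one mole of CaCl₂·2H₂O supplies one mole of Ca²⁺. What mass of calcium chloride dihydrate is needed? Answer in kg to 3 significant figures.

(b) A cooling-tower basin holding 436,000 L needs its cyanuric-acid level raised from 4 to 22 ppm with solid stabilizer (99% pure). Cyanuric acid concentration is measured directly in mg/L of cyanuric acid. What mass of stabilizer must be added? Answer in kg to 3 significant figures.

(a) 1.21 kg; (b) 7.93 kg

(a) Hardness to add: (154 − 120) = 34 mg/L as CaCO₃ × 24,200 L = 822.8 g as CaCO₃.
(a) Moles of Ca²⁺ (1 mol Ca²⁺ ≡ 1 mol CaCO₃): 822.8 / 100.1 g/mol = 8.22 mol.
(a) Mass of CaCl₂·2H₂O: 8.22 × 147 = 1208 g.

(b) CYA to add: (22 − 4) = 18 mg/L × 436,000 L = 7848 g cyanuric acid.
(b) At 99% purity: 7848 / 0.99 = 7927 g product.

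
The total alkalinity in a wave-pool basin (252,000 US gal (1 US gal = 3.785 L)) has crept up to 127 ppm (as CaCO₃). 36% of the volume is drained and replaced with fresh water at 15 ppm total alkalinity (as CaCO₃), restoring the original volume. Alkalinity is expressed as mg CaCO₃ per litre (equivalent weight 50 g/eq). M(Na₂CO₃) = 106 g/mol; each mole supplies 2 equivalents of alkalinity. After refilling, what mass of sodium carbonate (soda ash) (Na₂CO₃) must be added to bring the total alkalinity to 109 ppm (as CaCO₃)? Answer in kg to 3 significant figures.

22.6 kg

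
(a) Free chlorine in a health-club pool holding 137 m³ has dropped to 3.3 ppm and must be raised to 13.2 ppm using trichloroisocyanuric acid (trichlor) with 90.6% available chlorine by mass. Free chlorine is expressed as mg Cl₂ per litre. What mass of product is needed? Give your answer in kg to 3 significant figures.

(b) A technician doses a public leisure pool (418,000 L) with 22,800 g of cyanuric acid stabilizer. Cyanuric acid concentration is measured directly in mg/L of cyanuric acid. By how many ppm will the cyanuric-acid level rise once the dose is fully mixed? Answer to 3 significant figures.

(a) Volume: 137 m³ = 137,000 L.
(a) Chlorine deficit: 13.2 − 3.3 = 9.9 ppm = 9.9 mg/L as Cl₂.
(a) Cl₂ equivalent needed: 9.9 mg/L × 137,000 L = 1,356,000 mg = 1356 g.
(a) Product at 90.6% available chlorine: 1356 / 0.906 = 1497 g.

(b) Rise: 22,800 g / 418,000 L × 1000 = 54.55 mg/L.

(a) 1.50 kg; (b) 54.5 ppm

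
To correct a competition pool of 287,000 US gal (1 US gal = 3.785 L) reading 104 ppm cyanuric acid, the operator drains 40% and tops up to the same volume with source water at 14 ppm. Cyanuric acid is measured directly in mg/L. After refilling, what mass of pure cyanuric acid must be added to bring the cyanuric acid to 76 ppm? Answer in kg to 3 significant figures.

8.69 kg

Volume: 287,000 US gal × 3.785 L/gal = 1,086,295 L.
After draining 40% and refilling: 104 × 0.60 + 14 × 0.40 = 68 ppm.
Deficit to target: 76 − 68 = 8 mg/L.
Mass: 8 mg/L × 1,086,295 L = 8690 g cyanuric acid.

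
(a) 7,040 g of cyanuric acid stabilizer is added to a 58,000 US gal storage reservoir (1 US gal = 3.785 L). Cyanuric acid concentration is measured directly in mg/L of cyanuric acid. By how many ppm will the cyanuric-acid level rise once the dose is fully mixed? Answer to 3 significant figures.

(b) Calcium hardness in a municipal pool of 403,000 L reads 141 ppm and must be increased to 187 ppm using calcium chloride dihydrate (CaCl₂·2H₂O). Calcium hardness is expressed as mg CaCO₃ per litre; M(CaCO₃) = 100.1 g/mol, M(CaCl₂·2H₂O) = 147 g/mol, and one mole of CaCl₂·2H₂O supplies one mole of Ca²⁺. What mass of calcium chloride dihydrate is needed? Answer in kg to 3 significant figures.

(a) 32.1 ppm; (b) 27.2 kg

(a) Volume: 58,000 US gal × 3.785 L/gal = 219,530 L.
(a) Rise: 7,040 g / 219,530 L × 1000 = 32.07 mg/L.

(b) Hardness to add: (187 − 141) = 46 mg/L as CaCO₃ × 403,000 L = 18,540 g as CaCO₃.
(b) Moles of Ca²⁺ (1 mol Ca²⁺ ≡ 1 mol CaCO₃): 18,540 / 100.1 g/mol = 185.2 mol.
(b) Mass of CaCl₂·2H₂O: 185.2 × 147 = 27,220 g.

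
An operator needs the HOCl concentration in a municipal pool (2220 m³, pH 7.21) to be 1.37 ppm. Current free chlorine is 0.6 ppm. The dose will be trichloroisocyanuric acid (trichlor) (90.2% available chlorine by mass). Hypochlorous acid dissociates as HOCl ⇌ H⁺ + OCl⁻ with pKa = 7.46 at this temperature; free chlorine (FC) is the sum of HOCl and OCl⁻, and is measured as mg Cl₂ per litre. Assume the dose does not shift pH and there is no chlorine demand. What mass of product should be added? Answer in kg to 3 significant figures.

3.79 kg

Volume: 2220 m³ = 2,220,000 L.
[OCl⁻]/[HOCl] = 10^(pH − pKa) = 10^(7.21 − 7.46) = 0.5623; fraction as HOCl = 1/(1 + 0.5623) = 0.6401.
Free chlorine required for 1.37 ppm HOCl: 1.37 / 0.6401 = 2.14 ppm.
FC to add: 2.14 − 0.6 = 1.54 mg/L as Cl₂.
Cl₂ equivalent: 1.54 mg/L × 2,220,000 L = 3420 g.
Product at 90.2% available Cl: 3420 / 0.902 = 3791 g.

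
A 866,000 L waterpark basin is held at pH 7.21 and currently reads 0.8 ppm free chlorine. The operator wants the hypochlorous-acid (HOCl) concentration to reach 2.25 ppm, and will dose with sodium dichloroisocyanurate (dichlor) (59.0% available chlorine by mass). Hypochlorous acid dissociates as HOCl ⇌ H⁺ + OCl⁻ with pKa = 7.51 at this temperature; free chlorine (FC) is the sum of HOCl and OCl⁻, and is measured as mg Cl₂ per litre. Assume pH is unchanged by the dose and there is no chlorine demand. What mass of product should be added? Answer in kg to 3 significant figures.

[OCl⁻]/[HOCl] = 10^(pH − pKa) = 10^(7.21 − 7.51) = 0.5012; fraction as HOCl = 1/(1 + 0.5012) = 0.6661.
Free chlorine required for 2.25 ppm HOCl: 2.25 / 0.6661 = 3.378 ppm.
FC to add: 3.378 − 0.8 = 2.578 mg/L as Cl₂.
Cl₂ equivalent: 2.578 mg/L × 866,000 L = 2232 g.
Product at 59.0% available Cl: 2232 / 0.59 = 3783 g.

3.78 kg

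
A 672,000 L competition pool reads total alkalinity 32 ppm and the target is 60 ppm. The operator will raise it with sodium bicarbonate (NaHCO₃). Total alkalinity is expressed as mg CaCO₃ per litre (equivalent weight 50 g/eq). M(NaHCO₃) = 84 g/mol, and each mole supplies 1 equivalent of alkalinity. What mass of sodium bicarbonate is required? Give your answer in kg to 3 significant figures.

Alkalinity to add: (60 − 32) = 28 mg/L as CaCO₃ × 672,000 L = 18,820 g as CaCO₃.
Equivalents: 18,820 g ÷ 50 g/eq = 376.3 eq.
NaHCO₃ supplies 1 eq per mole → 376.3 mol.
Mass: 376.3 mol × 84 g/mol = 31,610 g.

31.6 kg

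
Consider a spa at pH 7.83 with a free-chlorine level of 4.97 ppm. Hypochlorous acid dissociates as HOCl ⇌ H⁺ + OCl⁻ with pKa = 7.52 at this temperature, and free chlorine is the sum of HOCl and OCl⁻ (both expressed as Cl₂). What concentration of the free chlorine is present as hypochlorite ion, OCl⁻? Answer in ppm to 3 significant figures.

[OCl⁻]/[HOCl] = 10^(pH − pKa) = 10^(7.83 − 7.52) = 10^0.31 = 2.042.
Fraction as HOCl = 1 / (1 + 2.042) = 0.3288.
OCl⁻ = (1 − 0.3288) × 4.97 ppm = 3.336 ppm.

3.34 ppm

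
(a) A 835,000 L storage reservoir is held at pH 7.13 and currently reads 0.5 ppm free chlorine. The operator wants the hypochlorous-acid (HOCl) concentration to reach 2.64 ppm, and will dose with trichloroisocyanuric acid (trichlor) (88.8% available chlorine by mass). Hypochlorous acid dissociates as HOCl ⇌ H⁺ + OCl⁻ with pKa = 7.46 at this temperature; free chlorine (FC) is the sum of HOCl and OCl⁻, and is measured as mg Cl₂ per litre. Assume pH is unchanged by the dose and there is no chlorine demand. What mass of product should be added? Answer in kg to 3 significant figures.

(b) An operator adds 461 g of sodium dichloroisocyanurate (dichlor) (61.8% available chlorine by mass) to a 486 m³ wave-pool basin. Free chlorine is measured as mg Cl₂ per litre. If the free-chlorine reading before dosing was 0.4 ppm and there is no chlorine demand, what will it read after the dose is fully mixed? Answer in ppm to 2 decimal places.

(a) 3.17 kg; (b) 0.99 ppm

(a) [OCl⁻]/[HOCl] = 10^(pH − pKa) = 10^(7.13 − 7.46) = 0.4677; fraction as HOCl = 1/(1 + 0.4677) = 0.6813.
(a) Free chlorine required for 2.64 ppm HOCl: 2.64 / 0.6813 = 3.875 ppm.
(a) FC to add: 3.875 − 0.5 = 3.375 mg/L as Cl₂.
(a) Cl₂ equivalent: 3.375 mg/L × 835,000 L = 2818 g.
(a) Product at 88.8% available Cl: 2818 / 0.888 = 3173 g.

(b) Volume: 486 m³ = 486,000 L.
(b) Available chlorine delivered: 461 g × 0.618 = 284.9 g as Cl₂.
(b) Concentration rise: 284.9 g / 486,000 L = 0.5862 mg/L = 0.59 ppm.
(b) Final FC: 0.4 + 0.59 = 0.99 ppm.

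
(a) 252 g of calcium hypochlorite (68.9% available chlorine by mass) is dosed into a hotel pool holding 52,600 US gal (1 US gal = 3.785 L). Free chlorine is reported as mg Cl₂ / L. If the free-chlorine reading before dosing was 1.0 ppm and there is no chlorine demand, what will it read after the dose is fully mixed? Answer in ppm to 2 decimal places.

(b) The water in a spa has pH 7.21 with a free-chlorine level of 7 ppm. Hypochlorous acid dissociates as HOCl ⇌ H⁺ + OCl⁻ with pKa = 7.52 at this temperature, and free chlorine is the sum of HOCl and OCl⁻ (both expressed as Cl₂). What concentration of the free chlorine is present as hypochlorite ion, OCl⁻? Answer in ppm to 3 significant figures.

(a) Volume: 52,600 US gal × 3.785 L/gal = 199,091 L.
(a) Available chlorine delivered: 252 g × 0.689 = 173.6 g as Cl₂.
(a) Concentration rise: 173.6 g / 199,091 L = 0.8721 mg/L = 0.87 ppm.
(a) Final FC: 1.0 + 0.87 = 1.87 ppm.

(b) [OCl⁻]/[HOCl] = 10^(pH − pKa) = 10^(7.21 − 7.52) = 10^-0.31 = 0.4898.
(b) Fraction as HOCl = 1 / (1 + 0.4898) = 0.6712.
(b) OCl⁻ = (1 − 0.6712) × 7 ppm = 2.301 ppm.

(a) 1.87 ppm; (b) 2.30 ppm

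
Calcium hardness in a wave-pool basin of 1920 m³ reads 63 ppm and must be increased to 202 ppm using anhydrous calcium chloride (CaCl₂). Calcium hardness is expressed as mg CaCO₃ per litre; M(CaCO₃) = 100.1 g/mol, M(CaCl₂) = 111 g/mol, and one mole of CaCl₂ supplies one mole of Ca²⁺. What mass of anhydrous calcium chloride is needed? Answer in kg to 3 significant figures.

296 kg

Volume: 1920 m³ = 1,920,000 L.
Hardness to add: (202 − 63) = 139 mg/L as CaCO₃ × 1,920,000 L = 266,900 g as CaCO₃.
Moles of Ca²⁺ (1 mol Ca²⁺ ≡ 1 mol CaCO₃): 266,900 / 100.1 g/mol = 2666 mol.
Mass of CaCl₂: 2666 × 111 = 295,900 g.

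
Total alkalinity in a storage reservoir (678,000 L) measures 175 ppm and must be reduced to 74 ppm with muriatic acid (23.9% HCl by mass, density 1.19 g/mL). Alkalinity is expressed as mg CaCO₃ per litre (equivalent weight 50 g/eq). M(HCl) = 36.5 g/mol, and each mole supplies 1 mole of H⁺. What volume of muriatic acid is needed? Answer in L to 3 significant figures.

176 L

Alkalinity to neutralize: (175 − 74) = 101 mg/L as CaCO₃ × 678,000 L = 68,480 g as CaCO₃.
Equivalents of H⁺ required: 68,480 ÷ 50 g/eq = 1370 eq = 1370 mol HCl.
Mass of HCl: 1370 × 36.5 = 49,990 g.
Mass of 23.9% solution: 49,990 / 0.239 = 209,200 g.
Volume: 209,200 g ÷ 1.19 g/mL = 175,800 mL.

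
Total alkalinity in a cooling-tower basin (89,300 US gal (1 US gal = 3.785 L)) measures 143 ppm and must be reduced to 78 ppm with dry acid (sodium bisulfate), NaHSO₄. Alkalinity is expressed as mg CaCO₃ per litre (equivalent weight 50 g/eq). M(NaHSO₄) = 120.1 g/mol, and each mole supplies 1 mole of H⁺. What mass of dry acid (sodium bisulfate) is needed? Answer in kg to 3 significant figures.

Volume: 89,300 US gal × 3.785 L/gal = 338,000 L.
Alkalinity to neutralize: (143 − 78) = 65 mg/L as CaCO₃ × 338,000 L = 21,970 g as CaCO₃.
Equivalents of H⁺ required: 21,970 ÷ 50 g/eq = 439.4 eq = 439.4 mol NaHSO₄.
Mass of NaHSO₄: 439.4 × 120.1 = 52,770 g.

52.8 kg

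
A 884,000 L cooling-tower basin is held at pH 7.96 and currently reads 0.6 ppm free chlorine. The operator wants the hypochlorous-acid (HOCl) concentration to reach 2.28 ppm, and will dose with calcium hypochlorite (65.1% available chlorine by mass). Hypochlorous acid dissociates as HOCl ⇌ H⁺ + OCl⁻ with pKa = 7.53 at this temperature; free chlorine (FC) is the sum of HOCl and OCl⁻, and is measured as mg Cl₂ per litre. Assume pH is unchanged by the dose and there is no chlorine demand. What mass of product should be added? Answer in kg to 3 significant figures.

10.6 kg

[OCl⁻]/[HOCl] = 10^(pH − pKa) = 10^(7.96 − 7.53) = 2.692; fraction as HOCl = 1/(1 + 2.692) = 0.2709.
Free chlorine required for 2.28 ppm HOCl: 2.28 / 0.2709 = 8.417 ppm.
FC to add: 8.417 − 0.6 = 7.817 mg/L as Cl₂.
Cl₂ equivalent: 7.817 mg/L × 884,000 L = 6910 g.
Product at 65.1% available Cl: 6910 / 0.651 = 10,610 g.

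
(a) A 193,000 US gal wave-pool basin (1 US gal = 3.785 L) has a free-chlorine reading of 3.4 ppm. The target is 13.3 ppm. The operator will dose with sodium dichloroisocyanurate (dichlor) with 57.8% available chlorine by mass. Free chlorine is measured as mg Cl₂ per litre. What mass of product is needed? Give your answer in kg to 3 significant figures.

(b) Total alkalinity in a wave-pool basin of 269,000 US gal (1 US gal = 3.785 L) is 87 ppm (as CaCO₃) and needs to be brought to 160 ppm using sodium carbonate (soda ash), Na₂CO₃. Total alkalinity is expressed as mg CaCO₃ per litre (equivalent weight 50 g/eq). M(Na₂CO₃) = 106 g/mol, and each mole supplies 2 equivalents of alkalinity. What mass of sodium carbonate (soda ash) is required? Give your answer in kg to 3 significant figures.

(a) Volume: 193,000 US gal × 3.785 L/gal = 730,505 L.
(a) Chlorine deficit: 13.3 − 3.4 = 9.9 ppm = 9.9 mg/L as Cl₂.
(a) Cl₂ equivalent needed: 9.9 mg/L × 730,505 L = 7,232,000 mg = 7232 g.
(a) Product at 57.8% available chlorine: 7232 / 0.578 = 12,510 g.

(b) Volume: 269,000 US gal × 3.785 L/gal = 1,018,165 L.
(b) Alkalinity to add: (160 − 87) = 73 mg/L as CaCO₃ × 1,018,165 L = 74,330 g as CaCO₃.
(b) Equivalents: 74,330 g ÷ 50 g/eq = 1487 eq.
(b) Each mole of Na₂CO₃ supplies 2 eq, so 1487 / 2 = 743.3 mol.
(b) Mass: 743.3 mol × 106 g/mol = 78,790 g.

(a) 12.5 kg; (b) 78.8 kg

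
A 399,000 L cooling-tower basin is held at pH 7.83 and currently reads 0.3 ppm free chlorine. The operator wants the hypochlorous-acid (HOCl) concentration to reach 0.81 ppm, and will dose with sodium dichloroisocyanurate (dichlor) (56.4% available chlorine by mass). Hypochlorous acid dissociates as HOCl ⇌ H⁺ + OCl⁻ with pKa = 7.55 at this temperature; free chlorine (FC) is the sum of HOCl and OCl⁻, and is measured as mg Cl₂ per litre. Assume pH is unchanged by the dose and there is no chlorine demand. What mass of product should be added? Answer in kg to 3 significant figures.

1.45 kg

[OCl⁻]/[HOCl] = 10^(pH − pKa) = 10^(7.83 − 7.55) = 1.905; fraction as HOCl = 1/(1 + 1.905) = 0.3442.
Free chlorine required for 0.81 ppm HOCl: 0.81 / 0.3442 = 2.353 ppm.
FC to add: 2.353 − 0.3 = 2.053 mg/L as Cl₂.
Cl₂ equivalent: 2.053 mg/L × 399,000 L = 819.3 g.
Product at 56.4% available Cl: 819.3 / 0.564 = 1453 g.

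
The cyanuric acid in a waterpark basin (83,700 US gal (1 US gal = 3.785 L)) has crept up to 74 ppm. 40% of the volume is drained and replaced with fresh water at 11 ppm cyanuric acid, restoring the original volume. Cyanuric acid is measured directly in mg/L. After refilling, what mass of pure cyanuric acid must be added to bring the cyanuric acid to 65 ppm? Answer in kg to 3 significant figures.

Volume: 83,700 US gal × 3.785 L/gal = 316,804 L.
After draining 40% and refilling: 74 × 0.60 + 11 × 0.40 = 48.8 ppm.
Deficit to target: 65 − 48.8 = 16.2 mg/L.
Mass: 16.2 mg/L × 316,804 L = 5132 g cyanuric acid.

5.13 kg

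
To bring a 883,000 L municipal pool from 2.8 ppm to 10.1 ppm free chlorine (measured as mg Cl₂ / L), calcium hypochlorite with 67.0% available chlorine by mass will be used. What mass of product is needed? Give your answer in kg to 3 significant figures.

Chlorine deficit: 10.1 − 2.8 = 7.3 ppm = 7.3 mg/L as Cl₂.
Cl₂ equivalent needed: 7.3 mg/L × 883,000 L = 6,446,000 mg = 6446 g.
Product at 67.0% available chlorine: 6446 / 0.67 = 9621 g.

9.62 kg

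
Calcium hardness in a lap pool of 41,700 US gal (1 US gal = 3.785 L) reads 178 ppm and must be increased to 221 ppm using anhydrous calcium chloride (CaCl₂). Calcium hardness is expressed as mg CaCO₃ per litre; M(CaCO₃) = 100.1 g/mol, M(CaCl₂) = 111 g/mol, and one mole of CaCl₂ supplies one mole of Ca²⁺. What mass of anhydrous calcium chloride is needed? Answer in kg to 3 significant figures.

7.53 kg

Volume: 41,700 US gal × 3.785 L/gal = 157,834 L.
Hardness to add: (221 − 178) = 43 mg/L as CaCO₃ × 157,834 L = 6787 g as CaCO₃.
Moles of Ca²⁺ (1 mol Ca²⁺ ≡ 1 mol CaCO₃): 6787 / 100.1 g/mol = 67.8 mol.
Mass of CaCl₂: 67.8 × 111 = 7526 g.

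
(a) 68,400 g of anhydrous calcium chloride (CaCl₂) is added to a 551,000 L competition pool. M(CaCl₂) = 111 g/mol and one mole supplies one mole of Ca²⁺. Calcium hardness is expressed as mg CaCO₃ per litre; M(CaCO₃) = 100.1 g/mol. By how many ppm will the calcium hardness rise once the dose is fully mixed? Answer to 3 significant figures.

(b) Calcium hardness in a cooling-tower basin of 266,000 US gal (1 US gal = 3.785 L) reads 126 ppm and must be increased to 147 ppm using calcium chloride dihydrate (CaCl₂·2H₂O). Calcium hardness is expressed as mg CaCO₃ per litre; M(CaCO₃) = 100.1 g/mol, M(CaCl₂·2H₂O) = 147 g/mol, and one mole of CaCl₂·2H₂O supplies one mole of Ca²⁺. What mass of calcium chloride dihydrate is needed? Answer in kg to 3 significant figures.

(a) Moles of Ca²⁺: 68,400 g ÷ 111 g/mol = 616.2 mol.
(a) As CaCO₃: 616.2 mol × 100.1 g/mol = 61,680 g.
(a) Rise: 61,680 g / 551,000 L × 1000 = 111.9 mg/L.

(b) Volume: 266,000 US gal × 3.785 L/gal = 1,006,810 L.
(b) Hardness to add: (147 − 126) = 21 mg/L as CaCO₃ × 1,006,810 L = 21,140 g as CaCO₃.
(b) Moles of Ca²⁺ (1 mol Ca²⁺ ≡ 1 mol CaCO₃): 21,140 / 100.1 g/mol = 211.2 mol.
(b) Mass of CaCl₂·2H₂O: 211.2 × 147 = 31,050 g.

(a) 112 ppm; (b) 31.0 kg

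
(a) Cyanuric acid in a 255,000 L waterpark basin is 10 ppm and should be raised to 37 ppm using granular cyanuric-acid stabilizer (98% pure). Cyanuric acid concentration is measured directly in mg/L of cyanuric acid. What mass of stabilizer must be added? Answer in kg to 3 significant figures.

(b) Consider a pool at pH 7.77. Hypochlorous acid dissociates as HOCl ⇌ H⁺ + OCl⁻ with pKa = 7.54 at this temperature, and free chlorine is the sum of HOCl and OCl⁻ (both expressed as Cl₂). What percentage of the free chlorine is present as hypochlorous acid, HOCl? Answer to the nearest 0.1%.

(a) 7.03 kg; (b) 37.1%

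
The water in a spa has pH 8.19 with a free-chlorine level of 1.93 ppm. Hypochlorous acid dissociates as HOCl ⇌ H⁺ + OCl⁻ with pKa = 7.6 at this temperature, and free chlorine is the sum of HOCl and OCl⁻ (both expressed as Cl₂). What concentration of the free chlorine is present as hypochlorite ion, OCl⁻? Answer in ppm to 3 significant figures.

[OCl⁻]/[HOCl] = 10^(pH − pKa) = 10^(8.19 − 7.6) = 10^0.59 = 3.89.
Fraction as HOCl = 1 / (1 + 3.89) = 0.2045.
OCl⁻ = (1 − 0.2045) × 1.93 ppm = 1.535 ppm.

1.54 ppm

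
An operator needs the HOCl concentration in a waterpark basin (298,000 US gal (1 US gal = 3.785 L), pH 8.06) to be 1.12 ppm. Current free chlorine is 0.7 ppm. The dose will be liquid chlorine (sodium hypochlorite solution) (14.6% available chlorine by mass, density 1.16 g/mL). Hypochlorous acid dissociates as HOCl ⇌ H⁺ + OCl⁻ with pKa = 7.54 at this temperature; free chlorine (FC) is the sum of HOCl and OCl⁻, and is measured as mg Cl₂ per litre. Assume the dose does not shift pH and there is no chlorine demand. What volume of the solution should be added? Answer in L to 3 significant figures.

27.5 L

Volume: 298,000 US gal × 3.785 L/gal = 1,127,930 L.
[OCl⁻]/[HOCl] = 10^(pH − pKa) = 10^(8.06 − 7.54) = 3.311; fraction as HOCl = 1/(1 + 3.311) = 0.2319.
Free chlorine required for 1.12 ppm HOCl: 1.12 / 0.2319 = 4.829 ppm.
FC to add: 4.829 − 0.7 = 4.129 mg/L as Cl₂.
Cl₂ equivalent: 4.129 mg/L × 1,127,930 L = 4657 g.
Product at 14.6% available Cl: 4657 / 0.146 = 31,900 g.
Volume: 31,900 g ÷ 1.16 g/mL = 27,500 mL.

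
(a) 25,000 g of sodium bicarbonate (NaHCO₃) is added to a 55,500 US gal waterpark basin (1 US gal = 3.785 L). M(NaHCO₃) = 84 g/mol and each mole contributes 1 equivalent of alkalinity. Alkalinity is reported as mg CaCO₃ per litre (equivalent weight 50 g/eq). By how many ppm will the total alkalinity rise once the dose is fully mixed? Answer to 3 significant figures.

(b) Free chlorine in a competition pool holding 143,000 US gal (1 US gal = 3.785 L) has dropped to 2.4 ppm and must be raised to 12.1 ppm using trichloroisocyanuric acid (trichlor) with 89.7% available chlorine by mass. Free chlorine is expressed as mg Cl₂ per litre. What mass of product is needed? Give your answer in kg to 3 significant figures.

(a) 70.8 ppm; (b) 5.85 kg

(a) Volume: 55,500 US gal × 3.785 L/gal = 210,068 L.
(a) Moles of NaHCO₃: 25,000 g ÷ 84 g/mol = 297.6 mol → 297.6 eq of alkalinity.
(a) As CaCO₃: 297.6 eq × 50 g/eq = 14,880 g.
(a) Rise: 14,880 g / 210,068 L × 1000 = 70.84 mg/L.

(b) Volume: 143,000 US gal × 3.785 L/gal = 541,255 L.
(b) Chlorine deficit: 12.1 − 2.4 = 9.7 ppm = 9.7 mg/L as Cl₂.
(b) Cl₂ equivalent needed: 9.7 mg/L × 541,255 L = 5,250,000 mg = 5250 g.
(b) Product at 89.7% available chlorine: 5250 / 0.897 = 5853 g.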